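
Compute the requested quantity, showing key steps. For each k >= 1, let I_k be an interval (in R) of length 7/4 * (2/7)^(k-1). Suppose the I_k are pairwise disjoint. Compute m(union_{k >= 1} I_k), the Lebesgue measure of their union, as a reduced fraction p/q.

By countable additivity of the Lebesgue measure on pairwise disjoint measurable sets,
  m(union_{k >= 1} I_k) = sum_{k >= 1} m(I_k) = sum_{k >= 1} a * r^(k-1),
  with a = 7/4 and r = 2/7.
Since 0 < r = 2/7 < 1, the geometric series converges:
  sum_{k >= 1} a * r^(k-1) = a / (1 - r).
  = 7/4 / (1 - 2/7)
  = 7/4 / (5/7)
  = 49/20.

49/20


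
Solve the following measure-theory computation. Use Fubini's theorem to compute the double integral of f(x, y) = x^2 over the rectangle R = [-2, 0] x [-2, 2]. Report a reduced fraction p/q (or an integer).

f(x, y) is a tensor product of a function of x and a function of y, and both factors are bounded continuous (hence Lebesgue integrable) on the rectangle, so Fubini's theorem applies:
  integral_R f d(m x m) = (integral_a1^b1 x^2 dx) * (integral_a2^b2 1 dy).
Inner integral in x: integral_{-2}^{0} x^2 dx = (0^3 - (-2)^3)/3
  = 8/3.
Inner integral in y: integral_{-2}^{2} 1 dy = (2^1 - (-2)^1)/1
  = 4.
Product: (8/3) * (4) = 32/3.

32/3


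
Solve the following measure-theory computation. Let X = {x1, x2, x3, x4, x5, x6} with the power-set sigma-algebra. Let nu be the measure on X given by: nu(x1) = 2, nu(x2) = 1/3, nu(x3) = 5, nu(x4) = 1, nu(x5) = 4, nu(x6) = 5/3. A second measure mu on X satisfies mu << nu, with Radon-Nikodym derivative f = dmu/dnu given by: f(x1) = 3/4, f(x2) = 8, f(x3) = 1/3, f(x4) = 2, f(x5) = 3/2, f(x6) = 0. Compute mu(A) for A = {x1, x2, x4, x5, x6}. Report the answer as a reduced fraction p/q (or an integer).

By the defining property of the Radon-Nikodym derivative, for every measurable set A,
  mu(A) = integral_A f dnu.
Since nu is a discrete measure concentrated on the atoms of X, the integral over A reduces to the sum
  mu(A) = sum_{x in A} f(x) * nu({x}).
Computing each term:
  x1: f(x1) * nu(x1) = 3/4 * 2 = 3/2.
  x2: f(x2) * nu(x2) = 8 * 1/3 = 8/3.
  x4: f(x4) * nu(x4) = 2 * 1 = 2.
  x5: f(x5) * nu(x5) = 3/2 * 4 = 6.
  x6: f(x6) * nu(x6) = 0 * 5/3 = 0.
Summing: mu(A) = 3/2 + 8/3 + 2 + 6 + 0 = 73/6.

73/6


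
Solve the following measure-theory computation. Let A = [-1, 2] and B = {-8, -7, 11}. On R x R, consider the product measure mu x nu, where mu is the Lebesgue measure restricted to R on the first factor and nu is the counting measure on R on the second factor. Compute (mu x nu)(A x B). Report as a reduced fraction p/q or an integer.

For a measurable rectangle A x B, the product measure satisfies
  (mu x nu)(A x B) = mu(A) * nu(B).
  mu(A) = 3.
  nu(B) = 3.
  (mu x nu)(A x B) = 3 * 3 = 9.

9


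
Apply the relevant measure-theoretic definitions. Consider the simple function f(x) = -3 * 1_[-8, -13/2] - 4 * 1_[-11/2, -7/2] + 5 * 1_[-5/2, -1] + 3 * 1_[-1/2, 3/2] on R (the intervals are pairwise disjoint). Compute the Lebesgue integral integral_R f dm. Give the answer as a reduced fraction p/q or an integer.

For a simple function f = sum_i c_i * 1_{A_i} with disjoint A_i,
  integral f dm = sum_i c_i * m(A_i).
Lengths of the A_i:
  m(A_1) = -13/2 - (-8) = 3/2.
  m(A_2) = -7/2 - (-11/2) = 2.
  m(A_3) = -1 - (-5/2) = 3/2.
  m(A_4) = 3/2 - (-1/2) = 2.
Contributions c_i * m(A_i):
  (-3) * (3/2) = -9/2.
  (-4) * (2) = -8.
  (5) * (3/2) = 15/2.
  (3) * (2) = 6.
Total: -9/2 - 8 + 15/2 + 6 = 1.

1


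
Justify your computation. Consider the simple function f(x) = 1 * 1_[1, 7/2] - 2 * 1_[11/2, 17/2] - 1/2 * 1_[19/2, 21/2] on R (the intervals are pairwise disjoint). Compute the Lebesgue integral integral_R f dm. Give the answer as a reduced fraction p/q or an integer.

For a simple function f = sum_i c_i * 1_{A_i} with disjoint A_i,
  integral f dm = sum_i c_i * m(A_i).
Lengths of the A_i:
  m(A_1) = 7/2 - 1 = 5/2.
  m(A_2) = 17/2 - 11/2 = 3.
  m(A_3) = 21/2 - 19/2 = 1.
Contributions c_i * m(A_i):
  (1) * (5/2) = 5/2.
  (-2) * (3) = -6.
  (-1/2) * (1) = -1/2.
Total: 5/2 - 6 - 1/2 = -4.

-4


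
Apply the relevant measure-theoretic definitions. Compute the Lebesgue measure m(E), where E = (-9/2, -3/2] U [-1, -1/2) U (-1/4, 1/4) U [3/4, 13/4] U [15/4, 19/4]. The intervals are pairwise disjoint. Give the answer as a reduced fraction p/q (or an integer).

For pairwise disjoint intervals, m(union_i I_i) = sum_i m(I_i),
and m is invariant under swapping open/closed endpoints (single points have measure 0).
So m(E) = sum_i (b_i - a_i).
  I_1 has length -3/2 - (-9/2) = 3.
  I_2 has length -1/2 - (-1) = 1/2.
  I_3 has length 1/4 - (-1/4) = 1/2.
  I_4 has length 13/4 - 3/4 = 5/2.
  I_5 has length 19/4 - 15/4 = 1.
Summing:
  m(E) = 3 + 1/2 + 1/2 + 5/2 + 1 = 15/2.

15/2


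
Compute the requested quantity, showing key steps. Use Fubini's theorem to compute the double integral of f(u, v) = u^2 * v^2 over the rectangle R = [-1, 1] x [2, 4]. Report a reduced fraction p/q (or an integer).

f(u, v) is a tensor product of a function of u and a function of v, and both factors are bounded continuous (hence Lebesgue integrable) on the rectangle, so Fubini's theorem applies:
  integral_R f d(m x m) = (integral_a1^b1 u^2 du) * (integral_a2^b2 v^2 dv).
Inner integral in u: integral_{-1}^{1} u^2 du = (1^3 - (-1)^3)/3
  = 2/3.
Inner integral in v: integral_{2}^{4} v^2 dv = (4^3 - 2^3)/3
  = 56/3.
Product: (2/3) * (56/3) = 112/9.

112/9


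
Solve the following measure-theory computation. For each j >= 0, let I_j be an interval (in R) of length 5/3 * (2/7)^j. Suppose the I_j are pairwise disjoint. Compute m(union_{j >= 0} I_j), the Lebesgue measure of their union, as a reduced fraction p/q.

By countable additivity of the Lebesgue measure on pairwise disjoint measurable sets,
  m(union_{j >= 0} I_j) = sum_{j >= 0} m(I_j) = sum_{j >= 0} a * r^j,
  with a = 5/3 and r = 2/7.
Since 0 < r = 2/7 < 1, the geometric series converges:
  sum_{j >= 0} a * r^j = a / (1 - r).
  = 5/3 / (1 - 2/7)
  = 5/3 / (5/7)
  = 7/3.

7/3


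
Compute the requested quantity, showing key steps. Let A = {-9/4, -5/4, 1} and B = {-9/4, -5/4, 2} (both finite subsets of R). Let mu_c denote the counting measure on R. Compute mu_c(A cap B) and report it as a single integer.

Counting measure on a finite set equals cardinality. mu_c(A cap B) = |A cap B| (elements appearing in both).
Enumerating the elements of A that also lie in B gives 2 element(s).
So mu_c(A cap B) = 2.

2


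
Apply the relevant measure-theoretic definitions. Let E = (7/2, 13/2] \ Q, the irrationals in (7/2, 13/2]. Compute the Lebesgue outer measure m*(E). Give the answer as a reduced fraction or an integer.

The interval I = (7/2, 13/2] has m(I) = 13/2 - 7/2 = 3 (endpoints are measure-zero, so open/closed/half-open agree). Write I = (I cap Q) u (I \ Q). The rationals in I are countable, so m*(I cap Q) = 0 (cover each rational by intervals whose total length is arbitrarily small). By countable subadditivity m*(I) <= m*(I cap Q) + m*(I \ Q), hence m*(I \ Q) >= m(I) = 3. The reverse inequality m*(I \ Q) <= m*(I) = 3 is trivial since (I \ Q) is a subset of I. Therefore m*(I \ Q) = 3.

3


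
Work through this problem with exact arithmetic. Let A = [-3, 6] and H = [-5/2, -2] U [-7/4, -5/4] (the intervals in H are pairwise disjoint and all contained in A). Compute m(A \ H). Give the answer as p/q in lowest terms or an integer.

The ambient interval has length m(A) = 6 - (-3) = 9.
Since the holes are disjoint and sit inside A, by finite additivity
  m(H) = sum_i (b_i - a_i), and m(A \ H) = m(A) - m(H).
Computing the hole measures:
  m(H_1) = -2 - (-5/2) = 1/2.
  m(H_2) = -5/4 - (-7/4) = 1/2.
Summed: m(H) = 1/2 + 1/2 = 1.
So m(A \ H) = 9 - 1 = 8.

8


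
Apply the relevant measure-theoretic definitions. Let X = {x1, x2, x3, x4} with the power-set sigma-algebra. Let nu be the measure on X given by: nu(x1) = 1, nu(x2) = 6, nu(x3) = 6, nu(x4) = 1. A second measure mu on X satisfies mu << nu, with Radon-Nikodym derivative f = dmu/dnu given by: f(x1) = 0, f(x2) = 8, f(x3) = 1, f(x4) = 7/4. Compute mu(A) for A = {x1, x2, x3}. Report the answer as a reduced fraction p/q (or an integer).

By the defining property of the Radon-Nikodym derivative, for every measurable set A,
  mu(A) = integral_A f dnu.
Since nu is a discrete measure concentrated on the atoms of X, the integral over A reduces to the sum
  mu(A) = sum_{x in A} f(x) * nu({x}).
Computing each term:
  x1: f(x1) * nu(x1) = 0 * 1 = 0.
  x2: f(x2) * nu(x2) = 8 * 6 = 48.
  x3: f(x3) * nu(x3) = 1 * 6 = 6.
Summing: mu(A) = 0 + 48 + 6 = 54.

54


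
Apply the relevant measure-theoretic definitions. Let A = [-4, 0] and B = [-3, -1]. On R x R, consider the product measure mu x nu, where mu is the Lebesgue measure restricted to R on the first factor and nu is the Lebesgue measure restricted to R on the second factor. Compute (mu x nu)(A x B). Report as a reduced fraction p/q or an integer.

For a measurable rectangle A x B, the product measure satisfies
  (mu x nu)(A x B) = mu(A) * nu(B).
  mu(A) = 4.
  nu(B) = 2.
  (mu x nu)(A x B) = 4 * 2 = 8.

8


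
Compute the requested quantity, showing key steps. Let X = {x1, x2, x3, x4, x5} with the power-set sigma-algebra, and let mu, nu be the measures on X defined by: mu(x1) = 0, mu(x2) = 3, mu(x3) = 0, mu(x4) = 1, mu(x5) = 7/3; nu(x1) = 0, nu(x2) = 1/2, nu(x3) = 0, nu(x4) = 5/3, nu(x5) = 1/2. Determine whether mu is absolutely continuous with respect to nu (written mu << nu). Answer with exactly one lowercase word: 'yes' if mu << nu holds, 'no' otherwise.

mu << nu means: every nu-null measurable set is also mu-null; equivalently, for every atom x, if nu({x}) = 0 then mu({x}) = 0.
Checking each atom:
  x1: nu = 0, mu = 0 -> consistent with mu << nu.
  x2: nu = 1/2 > 0 -> no constraint.
  x3: nu = 0, mu = 0 -> consistent with mu << nu.
  x4: nu = 5/3 > 0 -> no constraint.
  x5: nu = 1/2 > 0 -> no constraint.
No atom violates the condition. Therefore mu << nu.

yes


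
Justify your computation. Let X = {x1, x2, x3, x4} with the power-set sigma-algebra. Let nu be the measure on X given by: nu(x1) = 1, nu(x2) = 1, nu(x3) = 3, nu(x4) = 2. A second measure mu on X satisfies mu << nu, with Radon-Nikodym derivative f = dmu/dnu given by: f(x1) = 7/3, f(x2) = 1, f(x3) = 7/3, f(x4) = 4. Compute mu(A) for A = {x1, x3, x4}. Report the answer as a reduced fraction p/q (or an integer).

By the defining property of the Radon-Nikodym derivative, for every measurable set A,
  mu(A) = integral_A f dnu.
Since nu is a discrete measure concentrated on the atoms of X, the integral over A reduces to the sum
  mu(A) = sum_{x in A} f(x) * nu({x}).
Computing each term:
  x1: f(x1) * nu(x1) = 7/3 * 1 = 7/3.
  x3: f(x3) * nu(x3) = 7/3 * 3 = 7.
  x4: f(x4) * nu(x4) = 4 * 2 = 8.
Summing: mu(A) = 7/3 + 7 + 8 = 52/3.

52/3


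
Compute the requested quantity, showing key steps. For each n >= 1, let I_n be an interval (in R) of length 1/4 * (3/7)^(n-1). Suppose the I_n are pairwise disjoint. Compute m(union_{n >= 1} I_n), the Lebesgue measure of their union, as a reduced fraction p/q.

By countable additivity of the Lebesgue measure on pairwise disjoint measurable sets,
  m(union_{n >= 1} I_n) = sum_{n >= 1} m(I_n) = sum_{n >= 1} a * r^(n-1),
  with a = 1/4 and r = 3/7.
Since 0 < r = 3/7 < 1, the geometric series converges:
  sum_{n >= 1} a * r^(n-1) = a / (1 - r).
  = 1/4 / (1 - 3/7)
  = 1/4 / (4/7)
  = 7/16.

7/16


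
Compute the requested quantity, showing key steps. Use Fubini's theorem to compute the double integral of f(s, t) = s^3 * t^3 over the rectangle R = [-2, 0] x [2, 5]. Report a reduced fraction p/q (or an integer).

f(s, t) is a tensor product of a function of s and a function of t, and both factors are bounded continuous (hence Lebesgue integrable) on the rectangle, so Fubini's theorem applies:
  integral_R f d(m x m) = (integral_a1^b1 s^3 ds) * (integral_a2^b2 t^3 dt).
Inner integral in s: integral_{-2}^{0} s^3 ds = (0^4 - (-2)^4)/4
  = -4.
Inner integral in t: integral_{2}^{5} t^3 dt = (5^4 - 2^4)/4
  = 609/4.
Product: (-4) * (609/4) = -609.

-609


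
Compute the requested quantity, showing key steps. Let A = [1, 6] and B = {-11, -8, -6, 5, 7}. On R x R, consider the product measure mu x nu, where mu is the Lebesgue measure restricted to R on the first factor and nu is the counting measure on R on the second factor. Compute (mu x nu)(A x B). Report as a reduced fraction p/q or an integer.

For a measurable rectangle A x B, the product measure satisfies
  (mu x nu)(A x B) = mu(A) * nu(B).
  mu(A) = 5.
  nu(B) = 5.
  (mu x nu)(A x B) = 5 * 5 = 25.

25


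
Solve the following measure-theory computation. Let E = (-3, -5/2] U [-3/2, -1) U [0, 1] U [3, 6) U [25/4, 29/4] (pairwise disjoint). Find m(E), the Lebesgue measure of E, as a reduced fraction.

For pairwise disjoint intervals, m(union_i I_i) = sum_i m(I_i),
and m is invariant under swapping open/closed endpoints (single points have measure 0).
So m(E) = sum_i (b_i - a_i).
  I_1 has length -5/2 - (-3) = 1/2.
  I_2 has length -1 - (-3/2) = 1/2.
  I_3 has length 1 - 0 = 1.
  I_4 has length 6 - 3 = 3.
  I_5 has length 29/4 - 25/4 = 1.
Summing:
  m(E) = 1/2 + 1/2 + 1 + 3 + 1 = 6.

6


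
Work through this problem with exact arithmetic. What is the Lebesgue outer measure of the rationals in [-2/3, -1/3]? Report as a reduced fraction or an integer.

The set Q cap [-2/3, -1/3] is countable (a subset of the countable set Q). Lebesgue outer measure of any countable set is 0: each singleton {q} has m*({q}) = 0, and by countable subadditivity m*(union_k {q_k}) <= sum_k m*({q_k}) = sum_k 0 = 0. The reverse inequality m*(E) >= 0 is automatic. So m*(Q cap [-2/3, -1/3]) = 0.

0


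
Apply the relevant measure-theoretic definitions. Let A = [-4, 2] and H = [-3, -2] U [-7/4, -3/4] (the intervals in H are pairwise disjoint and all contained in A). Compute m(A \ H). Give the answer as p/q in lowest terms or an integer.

The ambient interval has length m(A) = 2 - (-4) = 6.
Since the holes are disjoint and sit inside A, by finite additivity
  m(H) = sum_i (b_i - a_i), and m(A \ H) = m(A) - m(H).
Computing the hole measures:
  m(H_1) = -2 - (-3) = 1.
  m(H_2) = -3/4 - (-7/4) = 1.
Summed: m(H) = 1 + 1 = 2.
So m(A \ H) = 6 - 2 = 4.

4


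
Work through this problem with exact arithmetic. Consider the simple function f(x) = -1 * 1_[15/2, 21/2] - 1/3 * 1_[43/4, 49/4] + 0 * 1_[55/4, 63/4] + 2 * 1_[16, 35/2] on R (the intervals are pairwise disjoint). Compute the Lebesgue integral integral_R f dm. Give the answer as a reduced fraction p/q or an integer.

For a simple function f = sum_i c_i * 1_{A_i} with disjoint A_i,
  integral f dm = sum_i c_i * m(A_i).
Lengths of the A_i:
  m(A_1) = 21/2 - 15/2 = 3.
  m(A_2) = 49/4 - 43/4 = 3/2.
  m(A_3) = 63/4 - 55/4 = 2.
  m(A_4) = 35/2 - 16 = 3/2.
Contributions c_i * m(A_i):
  (-1) * (3) = -3.
  (-1/3) * (3/2) = -1/2.
  (0) * (2) = 0.
  (2) * (3/2) = 3.
Total: -3 - 1/2 + 0 + 3 = -1/2.

-1/2


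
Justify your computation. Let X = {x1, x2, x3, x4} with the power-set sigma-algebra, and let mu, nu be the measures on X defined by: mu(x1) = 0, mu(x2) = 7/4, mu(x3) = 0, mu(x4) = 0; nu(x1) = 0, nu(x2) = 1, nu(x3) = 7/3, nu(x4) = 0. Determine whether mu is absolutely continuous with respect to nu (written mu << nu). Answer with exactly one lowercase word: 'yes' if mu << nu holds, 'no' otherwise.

mu << nu means: every nu-null measurable set is also mu-null; equivalently, for every atom x, if nu({x}) = 0 then mu({x}) = 0.
Checking each atom:
  x1: nu = 0, mu = 0 -> consistent with mu << nu.
  x2: nu = 1 > 0 -> no constraint.
  x3: nu = 7/3 > 0 -> no constraint.
  x4: nu = 0, mu = 0 -> consistent with mu << nu.
No atom violates the condition. Therefore mu << nu.

yes


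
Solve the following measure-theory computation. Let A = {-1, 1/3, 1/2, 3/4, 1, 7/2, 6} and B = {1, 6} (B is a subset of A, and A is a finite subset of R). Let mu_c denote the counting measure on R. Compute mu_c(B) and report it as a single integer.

Counting measure assigns mu_c(E) = |E| (number of elements) when E is finite.
B has 2 element(s), so mu_c(B) = 2.

2


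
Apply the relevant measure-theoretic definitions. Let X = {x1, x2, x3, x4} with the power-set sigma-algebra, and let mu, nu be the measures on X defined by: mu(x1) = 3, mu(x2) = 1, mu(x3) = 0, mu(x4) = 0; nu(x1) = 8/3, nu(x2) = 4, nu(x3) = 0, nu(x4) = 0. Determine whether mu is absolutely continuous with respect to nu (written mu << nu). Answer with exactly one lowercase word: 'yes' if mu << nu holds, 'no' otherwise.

mu << nu means: every nu-null measurable set is also mu-null; equivalently, for every atom x, if nu({x}) = 0 then mu({x}) = 0.
Checking each atom:
  x1: nu = 8/3 > 0 -> no constraint.
  x2: nu = 4 > 0 -> no constraint.
  x3: nu = 0, mu = 0 -> consistent with mu << nu.
  x4: nu = 0, mu = 0 -> consistent with mu << nu.
No atom violates the condition. Therefore mu << nu.

yes


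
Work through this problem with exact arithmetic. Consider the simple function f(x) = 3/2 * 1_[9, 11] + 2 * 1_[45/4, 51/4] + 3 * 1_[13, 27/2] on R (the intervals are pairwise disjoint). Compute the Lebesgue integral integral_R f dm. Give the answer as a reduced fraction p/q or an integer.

For a simple function f = sum_i c_i * 1_{A_i} with disjoint A_i,
  integral f dm = sum_i c_i * m(A_i).
Lengths of the A_i:
  m(A_1) = 11 - 9 = 2.
  m(A_2) = 51/4 - 45/4 = 3/2.
  m(A_3) = 27/2 - 13 = 1/2.
Contributions c_i * m(A_i):
  (3/2) * (2) = 3.
  (2) * (3/2) = 3.
  (3) * (1/2) = 3/2.
Total: 3 + 3 + 3/2 = 15/2.

15/2


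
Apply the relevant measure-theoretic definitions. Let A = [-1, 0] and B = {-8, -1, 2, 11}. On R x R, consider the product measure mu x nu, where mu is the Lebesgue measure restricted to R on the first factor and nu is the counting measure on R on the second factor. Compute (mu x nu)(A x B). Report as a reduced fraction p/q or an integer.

For a measurable rectangle A x B, the product measure satisfies
  (mu x nu)(A x B) = mu(A) * nu(B).
  mu(A) = 1.
  nu(B) = 4.
  (mu x nu)(A x B) = 1 * 4 = 4.

4


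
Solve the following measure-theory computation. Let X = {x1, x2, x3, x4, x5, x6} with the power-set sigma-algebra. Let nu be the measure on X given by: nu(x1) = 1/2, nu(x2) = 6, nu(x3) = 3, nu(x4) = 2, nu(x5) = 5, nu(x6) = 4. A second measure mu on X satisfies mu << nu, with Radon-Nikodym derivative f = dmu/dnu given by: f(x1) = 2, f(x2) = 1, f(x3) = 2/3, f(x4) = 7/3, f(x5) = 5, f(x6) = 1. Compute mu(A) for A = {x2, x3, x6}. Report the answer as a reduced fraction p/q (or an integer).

By the defining property of the Radon-Nikodym derivative, for every measurable set A,
  mu(A) = integral_A f dnu.
Since nu is a discrete measure concentrated on the atoms of X, the integral over A reduces to the sum
  mu(A) = sum_{x in A} f(x) * nu({x}).
Computing each term:
  x2: f(x2) * nu(x2) = 1 * 6 = 6.
  x3: f(x3) * nu(x3) = 2/3 * 3 = 2.
  x6: f(x6) * nu(x6) = 1 * 4 = 4.
Summing: mu(A) = 6 + 2 + 4 = 12.

12


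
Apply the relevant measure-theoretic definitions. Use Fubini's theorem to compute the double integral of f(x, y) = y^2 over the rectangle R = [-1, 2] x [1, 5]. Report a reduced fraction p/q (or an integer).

f(x, y) is a tensor product of a function of x and a function of y, and both factors are bounded continuous (hence Lebesgue integrable) on the rectangle, so Fubini's theorem applies:
  integral_R f d(m x m) = (integral_a1^b1 1 dx) * (integral_a2^b2 y^2 dy).
Inner integral in x: integral_{-1}^{2} 1 dx = (2^1 - (-1)^1)/1
  = 3.
Inner integral in y: integral_{1}^{5} y^2 dy = (5^3 - 1^3)/3
  = 124/3.
Product: (3) * (124/3) = 124.

124


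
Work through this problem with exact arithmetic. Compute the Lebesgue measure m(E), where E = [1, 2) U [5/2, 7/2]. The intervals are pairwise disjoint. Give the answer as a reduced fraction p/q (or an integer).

For pairwise disjoint intervals, m(union_i I_i) = sum_i m(I_i),
and m is invariant under swapping open/closed endpoints (single points have measure 0).
So m(E) = sum_i (b_i - a_i).
  I_1 has length 2 - 1 = 1.
  I_2 has length 7/2 - 5/2 = 1.
Summing:
  m(E) = 1 + 1 = 2.

2


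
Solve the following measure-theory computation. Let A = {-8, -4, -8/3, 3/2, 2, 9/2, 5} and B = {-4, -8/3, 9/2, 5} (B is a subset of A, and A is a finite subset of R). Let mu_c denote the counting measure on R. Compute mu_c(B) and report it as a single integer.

Counting measure assigns mu_c(E) = |E| (number of elements) when E is finite.
B has 4 element(s), so mu_c(B) = 4.

4


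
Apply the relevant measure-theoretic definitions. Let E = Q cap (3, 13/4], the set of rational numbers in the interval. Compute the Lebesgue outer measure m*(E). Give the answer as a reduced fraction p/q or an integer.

The set Q cap (3, 13/4] is countable (a subset of the countable set Q). Lebesgue outer measure of any countable set is 0: each singleton {q} has m*({q}) = 0, and by countable subadditivity m*(union_k {q_k}) <= sum_k m*({q_k}) = sum_k 0 = 0. The reverse inequality m*(E) >= 0 is automatic. So m*(Q cap (3, 13/4]) = 0.

0


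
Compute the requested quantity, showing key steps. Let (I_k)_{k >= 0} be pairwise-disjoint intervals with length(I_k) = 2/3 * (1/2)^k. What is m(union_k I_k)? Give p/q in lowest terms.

By countable additivity of the Lebesgue measure on pairwise disjoint measurable sets,
  m(union_{k >= 0} I_k) = sum_{k >= 0} m(I_k) = sum_{k >= 0} a * r^k,
  with a = 2/3 and r = 1/2.
Since 0 < r = 1/2 < 1, the geometric series converges:
  sum_{k >= 0} a * r^k = a / (1 - r).
  = 2/3 / (1 - 1/2)
  = 2/3 / (1/2)
  = 4/3.

4/3


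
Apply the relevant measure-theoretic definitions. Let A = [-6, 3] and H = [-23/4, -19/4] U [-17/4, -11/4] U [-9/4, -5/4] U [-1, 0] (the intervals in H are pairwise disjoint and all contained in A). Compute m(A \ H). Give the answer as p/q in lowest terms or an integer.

The ambient interval has length m(A) = 3 - (-6) = 9.
Since the holes are disjoint and sit inside A, by finite additivity
  m(H) = sum_i (b_i - a_i), and m(A \ H) = m(A) - m(H).
Computing the hole measures:
  m(H_1) = -19/4 - (-23/4) = 1.
  m(H_2) = -11/4 - (-17/4) = 3/2.
  m(H_3) = -5/4 - (-9/4) = 1.
  m(H_4) = 0 - (-1) = 1.
Summed: m(H) = 1 + 3/2 + 1 + 1 = 9/2.
So m(A \ H) = 9 - 9/2 = 9/2.

9/2


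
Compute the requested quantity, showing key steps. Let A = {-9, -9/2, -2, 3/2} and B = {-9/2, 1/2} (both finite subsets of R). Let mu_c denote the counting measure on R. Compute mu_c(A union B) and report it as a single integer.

Counting measure on a finite set equals cardinality. By inclusion-exclusion, |A union B| = |A| + |B| - |A cap B|.
|A| = 4, |B| = 2, |A cap B| = 1.
So mu_c(A union B) = 4 + 2 - 1 = 5.

5


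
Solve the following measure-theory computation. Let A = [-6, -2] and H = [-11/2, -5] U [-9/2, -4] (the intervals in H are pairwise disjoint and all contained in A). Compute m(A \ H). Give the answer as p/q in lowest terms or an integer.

The ambient interval has length m(A) = -2 - (-6) = 4.
Since the holes are disjoint and sit inside A, by finite additivity
  m(H) = sum_i (b_i - a_i), and m(A \ H) = m(A) - m(H).
Computing the hole measures:
  m(H_1) = -5 - (-11/2) = 1/2.
  m(H_2) = -4 - (-9/2) = 1/2.
Summed: m(H) = 1/2 + 1/2 = 1.
So m(A \ H) = 4 - 1 = 3.

3


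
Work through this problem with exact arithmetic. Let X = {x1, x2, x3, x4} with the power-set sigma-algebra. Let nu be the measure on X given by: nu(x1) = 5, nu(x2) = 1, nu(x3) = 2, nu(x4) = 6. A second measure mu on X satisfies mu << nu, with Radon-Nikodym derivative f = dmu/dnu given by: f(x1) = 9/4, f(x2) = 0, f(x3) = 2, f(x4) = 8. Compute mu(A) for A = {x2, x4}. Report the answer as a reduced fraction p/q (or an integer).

By the defining property of the Radon-Nikodym derivative, for every measurable set A,
  mu(A) = integral_A f dnu.
Since nu is a discrete measure concentrated on the atoms of X, the integral over A reduces to the sum
  mu(A) = sum_{x in A} f(x) * nu({x}).
Computing each term:
  x2: f(x2) * nu(x2) = 0 * 1 = 0.
  x4: f(x4) * nu(x4) = 8 * 6 = 48.
Summing: mu(A) = 0 + 48 = 48.

48


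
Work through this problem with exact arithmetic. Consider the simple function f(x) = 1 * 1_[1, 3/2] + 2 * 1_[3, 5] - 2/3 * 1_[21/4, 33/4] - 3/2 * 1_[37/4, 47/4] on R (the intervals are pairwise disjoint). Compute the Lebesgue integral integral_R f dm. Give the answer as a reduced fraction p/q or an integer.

For a simple function f = sum_i c_i * 1_{A_i} with disjoint A_i,
  integral f dm = sum_i c_i * m(A_i).
Lengths of the A_i:
  m(A_1) = 3/2 - 1 = 1/2.
  m(A_2) = 5 - 3 = 2.
  m(A_3) = 33/4 - 21/4 = 3.
  m(A_4) = 47/4 - 37/4 = 5/2.
Contributions c_i * m(A_i):
  (1) * (1/2) = 1/2.
  (2) * (2) = 4.
  (-2/3) * (3) = -2.
  (-3/2) * (5/2) = -15/4.
Total: 1/2 + 4 - 2 - 15/4 = -5/4.

-5/4


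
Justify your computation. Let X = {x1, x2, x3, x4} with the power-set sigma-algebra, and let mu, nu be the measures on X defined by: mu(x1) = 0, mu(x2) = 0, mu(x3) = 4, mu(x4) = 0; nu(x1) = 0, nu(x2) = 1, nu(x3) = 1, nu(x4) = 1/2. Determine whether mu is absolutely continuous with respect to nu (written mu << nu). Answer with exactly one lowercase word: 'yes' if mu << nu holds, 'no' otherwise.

mu << nu means: every nu-null measurable set is also mu-null; equivalently, for every atom x, if nu({x}) = 0 then mu({x}) = 0.
Checking each atom:
  x1: nu = 0, mu = 0 -> consistent with mu << nu.
  x2: nu = 1 > 0 -> no constraint.
  x3: nu = 1 > 0 -> no constraint.
  x4: nu = 1/2 > 0 -> no constraint.
No atom violates the condition. Therefore mu << nu.

yes


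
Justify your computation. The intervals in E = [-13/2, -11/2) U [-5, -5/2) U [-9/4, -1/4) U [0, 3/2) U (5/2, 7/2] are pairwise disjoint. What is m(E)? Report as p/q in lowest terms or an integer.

For pairwise disjoint intervals, m(union_i I_i) = sum_i m(I_i),
and m is invariant under swapping open/closed endpoints (single points have measure 0).
So m(E) = sum_i (b_i - a_i).
  I_1 has length -11/2 - (-13/2) = 1.
  I_2 has length -5/2 - (-5) = 5/2.
  I_3 has length -1/4 - (-9/4) = 2.
  I_4 has length 3/2 - 0 = 3/2.
  I_5 has length 7/2 - 5/2 = 1.
Summing:
  m(E) = 1 + 5/2 + 2 + 3/2 + 1 = 8.

8


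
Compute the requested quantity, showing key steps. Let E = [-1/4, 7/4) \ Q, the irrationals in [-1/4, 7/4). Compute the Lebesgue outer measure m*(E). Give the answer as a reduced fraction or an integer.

The interval I = [-1/4, 7/4) has m(I) = 7/4 - (-1/4) = 2 (endpoints are measure-zero, so open/closed/half-open agree). Write I = (I cap Q) u (I \ Q). The rationals in I are countable, so m*(I cap Q) = 0 (cover each rational by intervals whose total length is arbitrarily small). By countable subadditivity m*(I) <= m*(I cap Q) + m*(I \ Q), hence m*(I \ Q) >= m(I) = 2. The reverse inequality m*(I \ Q) <= m*(I) = 2 is trivial since (I \ Q) is a subset of I. Therefore m*(I \ Q) = 2.

2


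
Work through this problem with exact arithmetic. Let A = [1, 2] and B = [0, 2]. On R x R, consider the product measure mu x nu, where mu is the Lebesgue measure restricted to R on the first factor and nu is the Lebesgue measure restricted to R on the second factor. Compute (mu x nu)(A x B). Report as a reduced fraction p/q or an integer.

For a measurable rectangle A x B, the product measure satisfies
  (mu x nu)(A x B) = mu(A) * nu(B).
  mu(A) = 1.
  nu(B) = 2.
  (mu x nu)(A x B) = 1 * 2 = 2.

2


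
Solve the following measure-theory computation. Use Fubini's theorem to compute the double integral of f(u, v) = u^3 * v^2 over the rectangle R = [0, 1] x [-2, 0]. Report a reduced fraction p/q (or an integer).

f(u, v) is a tensor product of a function of u and a function of v, and both factors are bounded continuous (hence Lebesgue integrable) on the rectangle, so Fubini's theorem applies:
  integral_R f d(m x m) = (integral_a1^b1 u^3 du) * (integral_a2^b2 v^2 dv).
Inner integral in u: integral_{0}^{1} u^3 du = (1^4 - 0^4)/4
  = 1/4.
Inner integral in v: integral_{-2}^{0} v^2 dv = (0^3 - (-2)^3)/3
  = 8/3.
Product: (1/4) * (8/3) = 2/3.

2/3


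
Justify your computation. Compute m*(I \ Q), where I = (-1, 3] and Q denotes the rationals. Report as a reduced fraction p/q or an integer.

The interval I = (-1, 3] has m(I) = 3 - (-1) = 4 (endpoints are measure-zero, so open/closed/half-open agree). Write I = (I cap Q) u (I \ Q). The rationals in I are countable, so m*(I cap Q) = 0 (cover each rational by intervals whose total length is arbitrarily small). By countable subadditivity m*(I) <= m*(I cap Q) + m*(I \ Q), hence m*(I \ Q) >= m(I) = 4. The reverse inequality m*(I \ Q) <= m*(I) = 4 is trivial since (I \ Q) is a subset of I. Therefore m*(I \ Q) = 4.

4


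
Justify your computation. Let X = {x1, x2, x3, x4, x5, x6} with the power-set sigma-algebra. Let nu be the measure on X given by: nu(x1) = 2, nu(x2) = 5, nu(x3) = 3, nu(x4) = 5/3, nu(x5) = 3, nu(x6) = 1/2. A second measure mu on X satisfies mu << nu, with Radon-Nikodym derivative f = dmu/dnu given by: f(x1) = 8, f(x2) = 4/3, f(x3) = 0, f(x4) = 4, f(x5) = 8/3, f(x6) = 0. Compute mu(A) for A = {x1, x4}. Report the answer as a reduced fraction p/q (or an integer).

By the defining property of the Radon-Nikodym derivative, for every measurable set A,
  mu(A) = integral_A f dnu.
Since nu is a discrete measure concentrated on the atoms of X, the integral over A reduces to the sum
  mu(A) = sum_{x in A} f(x) * nu({x}).
Computing each term:
  x1: f(x1) * nu(x1) = 8 * 2 = 16.
  x4: f(x4) * nu(x4) = 4 * 5/3 = 20/3.
Summing: mu(A) = 16 + 20/3 = 68/3.

68/3


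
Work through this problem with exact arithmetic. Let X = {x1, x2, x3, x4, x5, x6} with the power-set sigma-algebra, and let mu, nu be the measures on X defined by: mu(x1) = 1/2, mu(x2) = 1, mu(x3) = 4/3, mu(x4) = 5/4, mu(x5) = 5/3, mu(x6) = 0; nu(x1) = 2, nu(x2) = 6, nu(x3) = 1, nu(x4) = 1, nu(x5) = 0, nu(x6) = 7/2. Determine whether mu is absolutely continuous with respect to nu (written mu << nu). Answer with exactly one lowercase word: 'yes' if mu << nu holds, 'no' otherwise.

mu << nu means: every nu-null measurable set is also mu-null; equivalently, for every atom x, if nu({x}) = 0 then mu({x}) = 0.
Checking each atom:
  x1: nu = 2 > 0 -> no constraint.
  x2: nu = 6 > 0 -> no constraint.
  x3: nu = 1 > 0 -> no constraint.
  x4: nu = 1 > 0 -> no constraint.
  x5: nu = 0, mu = 5/3 > 0 -> violates mu << nu.
  x6: nu = 7/2 > 0 -> no constraint.
The atom(s) x5 violate the condition (nu = 0 but mu > 0). Therefore mu is NOT absolutely continuous w.r.t. nu.

no


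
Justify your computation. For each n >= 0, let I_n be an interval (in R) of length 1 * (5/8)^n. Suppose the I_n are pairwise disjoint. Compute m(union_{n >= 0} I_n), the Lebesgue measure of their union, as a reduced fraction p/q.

By countable additivity of the Lebesgue measure on pairwise disjoint measurable sets,
  m(union_{n >= 0} I_n) = sum_{n >= 0} m(I_n) = sum_{n >= 0} a * r^n,
  with a = 1 and r = 5/8.
Since 0 < r = 5/8 < 1, the geometric series converges:
  sum_{n >= 0} a * r^n = a / (1 - r).
  = 1 / (1 - 5/8)
  = 1 / (3/8)
  = 8/3.

8/3


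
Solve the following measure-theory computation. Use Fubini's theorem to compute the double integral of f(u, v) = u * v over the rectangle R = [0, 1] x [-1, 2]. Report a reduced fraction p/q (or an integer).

f(u, v) is a tensor product of a function of u and a function of v, and both factors are bounded continuous (hence Lebesgue integrable) on the rectangle, so Fubini's theorem applies:
  integral_R f d(m x m) = (integral_a1^b1 u du) * (integral_a2^b2 v dv).
Inner integral in u: integral_{0}^{1} u du = (1^2 - 0^2)/2
  = 1/2.
Inner integral in v: integral_{-1}^{2} v dv = (2^2 - (-1)^2)/2
  = 3/2.
Product: (1/2) * (3/2) = 3/4.

3/4


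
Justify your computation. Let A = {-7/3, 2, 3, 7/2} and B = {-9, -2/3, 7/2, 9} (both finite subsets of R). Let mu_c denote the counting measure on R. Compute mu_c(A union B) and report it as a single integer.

Counting measure on a finite set equals cardinality. By inclusion-exclusion, |A union B| = |A| + |B| - |A cap B|.
|A| = 4, |B| = 4, |A cap B| = 1.
So mu_c(A union B) = 4 + 4 - 1 = 7.

7


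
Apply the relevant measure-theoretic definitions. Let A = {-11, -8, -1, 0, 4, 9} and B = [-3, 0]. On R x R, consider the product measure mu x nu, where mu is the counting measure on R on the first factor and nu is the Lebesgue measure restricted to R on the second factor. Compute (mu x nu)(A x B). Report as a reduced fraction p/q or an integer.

For a measurable rectangle A x B, the product measure satisfies
  (mu x nu)(A x B) = mu(A) * nu(B).
  mu(A) = 6.
  nu(B) = 3.
  (mu x nu)(A x B) = 6 * 3 = 18.

18


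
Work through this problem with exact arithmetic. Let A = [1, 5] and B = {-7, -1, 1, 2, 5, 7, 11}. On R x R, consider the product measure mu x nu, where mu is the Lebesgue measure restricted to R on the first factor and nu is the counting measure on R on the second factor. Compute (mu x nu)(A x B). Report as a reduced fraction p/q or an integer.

For a measurable rectangle A x B, the product measure satisfies
  (mu x nu)(A x B) = mu(A) * nu(B).
  mu(A) = 4.
  nu(B) = 7.
  (mu x nu)(A x B) = 4 * 7 = 28.

28


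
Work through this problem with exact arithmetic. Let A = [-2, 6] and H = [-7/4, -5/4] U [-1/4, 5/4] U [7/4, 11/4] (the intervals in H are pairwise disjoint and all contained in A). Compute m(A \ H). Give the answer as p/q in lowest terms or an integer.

The ambient interval has length m(A) = 6 - (-2) = 8.
Since the holes are disjoint and sit inside A, by finite additivity
  m(H) = sum_i (b_i - a_i), and m(A \ H) = m(A) - m(H).
Computing the hole measures:
  m(H_1) = -5/4 - (-7/4) = 1/2.
  m(H_2) = 5/4 - (-1/4) = 3/2.
  m(H_3) = 11/4 - 7/4 = 1.
Summed: m(H) = 1/2 + 3/2 + 1 = 3.
So m(A \ H) = 8 - 3 = 5.

5


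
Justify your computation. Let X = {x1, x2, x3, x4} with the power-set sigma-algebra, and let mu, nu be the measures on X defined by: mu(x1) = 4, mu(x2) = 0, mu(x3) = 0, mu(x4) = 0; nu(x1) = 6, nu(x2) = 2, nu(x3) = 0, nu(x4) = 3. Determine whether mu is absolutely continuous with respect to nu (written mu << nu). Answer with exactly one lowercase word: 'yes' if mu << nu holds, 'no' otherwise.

mu << nu means: every nu-null measurable set is also mu-null; equivalently, for every atom x, if nu({x}) = 0 then mu({x}) = 0.
Checking each atom:
  x1: nu = 6 > 0 -> no constraint.
  x2: nu = 2 > 0 -> no constraint.
  x3: nu = 0, mu = 0 -> consistent with mu << nu.
  x4: nu = 3 > 0 -> no constraint.
No atom violates the condition. Therefore mu << nu.

yes


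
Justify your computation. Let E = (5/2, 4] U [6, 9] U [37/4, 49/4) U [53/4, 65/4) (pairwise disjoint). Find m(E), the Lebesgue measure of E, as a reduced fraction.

For pairwise disjoint intervals, m(union_i I_i) = sum_i m(I_i),
and m is invariant under swapping open/closed endpoints (single points have measure 0).
So m(E) = sum_i (b_i - a_i).
  I_1 has length 4 - 5/2 = 3/2.
  I_2 has length 9 - 6 = 3.
  I_3 has length 49/4 - 37/4 = 3.
  I_4 has length 65/4 - 53/4 = 3.
Summing:
  m(E) = 3/2 + 3 + 3 + 3 = 21/2.

21/2


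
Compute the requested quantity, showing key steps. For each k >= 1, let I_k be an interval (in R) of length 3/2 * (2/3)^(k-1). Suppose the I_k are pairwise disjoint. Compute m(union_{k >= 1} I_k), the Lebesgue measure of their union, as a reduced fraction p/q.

By countable additivity of the Lebesgue measure on pairwise disjoint measurable sets,
  m(union_{k >= 1} I_k) = sum_{k >= 1} m(I_k) = sum_{k >= 1} a * r^(k-1),
  with a = 3/2 and r = 2/3.
Since 0 < r = 2/3 < 1, the geometric series converges:
  sum_{k >= 1} a * r^(k-1) = a / (1 - r).
  = 3/2 / (1 - 2/3)
  = 3/2 / (1/3)
  = 9/2.

9/2


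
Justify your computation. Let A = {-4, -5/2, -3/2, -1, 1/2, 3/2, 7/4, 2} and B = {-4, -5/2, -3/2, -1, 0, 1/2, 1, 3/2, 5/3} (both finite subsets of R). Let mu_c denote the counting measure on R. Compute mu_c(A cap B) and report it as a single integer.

Counting measure on a finite set equals cardinality. mu_c(A cap B) = |A cap B| (elements appearing in both).
Enumerating the elements of A that also lie in B gives 6 element(s).
So mu_c(A cap B) = 6.

6


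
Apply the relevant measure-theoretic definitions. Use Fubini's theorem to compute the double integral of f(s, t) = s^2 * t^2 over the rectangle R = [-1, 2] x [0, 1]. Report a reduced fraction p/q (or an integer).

f(s, t) is a tensor product of a function of s and a function of t, and both factors are bounded continuous (hence Lebesgue integrable) on the rectangle, so Fubini's theorem applies:
  integral_R f d(m x m) = (integral_a1^b1 s^2 ds) * (integral_a2^b2 t^2 dt).
Inner integral in s: integral_{-1}^{2} s^2 ds = (2^3 - (-1)^3)/3
  = 3.
Inner integral in t: integral_{0}^{1} t^2 dt = (1^3 - 0^3)/3
  = 1/3.
Product: (3) * (1/3) = 1.

1


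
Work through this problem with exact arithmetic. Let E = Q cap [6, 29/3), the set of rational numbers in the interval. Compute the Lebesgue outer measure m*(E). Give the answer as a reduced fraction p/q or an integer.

The set Q cap [6, 29/3) is countable (a subset of the countable set Q). Lebesgue outer measure of any countable set is 0: each singleton {q} has m*({q}) = 0, and by countable subadditivity m*(union_k {q_k}) <= sum_k m*({q_k}) = sum_k 0 = 0. The reverse inequality m*(E) >= 0 is automatic. So m*(Q cap [6, 29/3)) = 0.

0


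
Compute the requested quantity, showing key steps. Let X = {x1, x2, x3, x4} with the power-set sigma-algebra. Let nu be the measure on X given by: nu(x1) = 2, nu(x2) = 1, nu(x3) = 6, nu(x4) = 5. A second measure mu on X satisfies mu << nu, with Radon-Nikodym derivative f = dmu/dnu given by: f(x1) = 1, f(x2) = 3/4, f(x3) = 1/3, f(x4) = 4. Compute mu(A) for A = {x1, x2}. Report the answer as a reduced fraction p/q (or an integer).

By the defining property of the Radon-Nikodym derivative, for every measurable set A,
  mu(A) = integral_A f dnu.
Since nu is a discrete measure concentrated on the atoms of X, the integral over A reduces to the sum
  mu(A) = sum_{x in A} f(x) * nu({x}).
Computing each term:
  x1: f(x1) * nu(x1) = 1 * 2 = 2.
  x2: f(x2) * nu(x2) = 3/4 * 1 = 3/4.
Summing: mu(A) = 2 + 3/4 = 11/4.

11/4


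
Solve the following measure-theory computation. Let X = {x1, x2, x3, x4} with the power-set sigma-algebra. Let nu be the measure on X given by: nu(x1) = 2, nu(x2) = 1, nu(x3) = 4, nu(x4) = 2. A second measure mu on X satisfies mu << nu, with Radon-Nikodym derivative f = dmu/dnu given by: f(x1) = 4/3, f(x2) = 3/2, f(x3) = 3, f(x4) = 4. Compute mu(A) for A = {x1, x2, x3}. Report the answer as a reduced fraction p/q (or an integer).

By the defining property of the Radon-Nikodym derivative, for every measurable set A,
  mu(A) = integral_A f dnu.
Since nu is a discrete measure concentrated on the atoms of X, the integral over A reduces to the sum
  mu(A) = sum_{x in A} f(x) * nu({x}).
Computing each term:
  x1: f(x1) * nu(x1) = 4/3 * 2 = 8/3.
  x2: f(x2) * nu(x2) = 3/2 * 1 = 3/2.
  x3: f(x3) * nu(x3) = 3 * 4 = 12.
Summing: mu(A) = 8/3 + 3/2 + 12 = 97/6.

97/6


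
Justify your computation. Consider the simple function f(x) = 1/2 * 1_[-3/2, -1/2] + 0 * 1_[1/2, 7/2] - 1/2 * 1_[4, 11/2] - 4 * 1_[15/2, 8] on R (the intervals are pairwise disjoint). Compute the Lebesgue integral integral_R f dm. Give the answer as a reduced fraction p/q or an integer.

For a simple function f = sum_i c_i * 1_{A_i} with disjoint A_i,
  integral f dm = sum_i c_i * m(A_i).
Lengths of the A_i:
  m(A_1) = -1/2 - (-3/2) = 1.
  m(A_2) = 7/2 - 1/2 = 3.
  m(A_3) = 11/2 - 4 = 3/2.
  m(A_4) = 8 - 15/2 = 1/2.
Contributions c_i * m(A_i):
  (1/2) * (1) = 1/2.
  (0) * (3) = 0.
  (-1/2) * (3/2) = -3/4.
  (-4) * (1/2) = -2.
Total: 1/2 + 0 - 3/4 - 2 = -9/4.

-9/4


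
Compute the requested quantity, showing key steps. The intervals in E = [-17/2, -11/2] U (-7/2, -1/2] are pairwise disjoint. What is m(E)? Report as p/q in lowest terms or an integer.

For pairwise disjoint intervals, m(union_i I_i) = sum_i m(I_i),
and m is invariant under swapping open/closed endpoints (single points have measure 0).
So m(E) = sum_i (b_i - a_i).
  I_1 has length -11/2 - (-17/2) = 3.
  I_2 has length -1/2 - (-7/2) = 3.
Summing:
  m(E) = 3 + 3 = 6.

6


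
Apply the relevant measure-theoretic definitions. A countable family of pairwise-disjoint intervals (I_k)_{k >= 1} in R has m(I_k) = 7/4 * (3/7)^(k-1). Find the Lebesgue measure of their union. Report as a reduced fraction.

By countable additivity of the Lebesgue measure on pairwise disjoint measurable sets,
  m(union_{k >= 1} I_k) = sum_{k >= 1} m(I_k) = sum_{k >= 1} a * r^(k-1),
  with a = 7/4 and r = 3/7.
Since 0 < r = 3/7 < 1, the geometric series converges:
  sum_{k >= 1} a * r^(k-1) = a / (1 - r).
  = 7/4 / (1 - 3/7)
  = 7/4 / (4/7)
  = 49/16.

49/16
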